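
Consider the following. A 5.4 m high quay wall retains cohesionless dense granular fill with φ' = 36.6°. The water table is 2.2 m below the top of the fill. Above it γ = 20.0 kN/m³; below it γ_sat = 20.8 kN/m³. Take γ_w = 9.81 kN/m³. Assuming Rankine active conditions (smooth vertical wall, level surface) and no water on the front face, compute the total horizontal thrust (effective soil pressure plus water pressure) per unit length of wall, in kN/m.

112 kN/m

K_a = tan²(45° − φ/2) = 0.2530.
γ' = 20.8 − 9.81 = 10.99 kN/m³. Depth below WT = 3.2 m.
σ'_h at WT = K_a γ d_w = 11.13 kPa; at base = 11.13 + K_a γ' × 3.2 = 20.03 kPa.
P₁ (0–2.2 m) = ½×11.13×2.2 = 12.24. P₂ (2.2–5.4 m) = ½(11.13+20.03)×3.2 = 49.85.
P_w = ½ γ_w h₂² = 0.5×9.81×3.2² = 50.23. Total = 12.24+49.85+50.23 = 112.3 kN/m.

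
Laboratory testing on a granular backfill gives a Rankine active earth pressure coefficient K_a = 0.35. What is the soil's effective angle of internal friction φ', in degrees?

28.8°

K_a = tan²(45° − φ/2) ⇒ 45° − φ/2 = arctan(√0.35) = 30.61°.
φ = 2(45° − 30.61°) = 28.78°.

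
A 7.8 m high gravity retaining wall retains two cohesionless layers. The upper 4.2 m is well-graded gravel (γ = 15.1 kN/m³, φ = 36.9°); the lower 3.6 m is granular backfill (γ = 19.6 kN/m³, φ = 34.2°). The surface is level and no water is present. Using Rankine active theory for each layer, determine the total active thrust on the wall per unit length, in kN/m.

133 kN/m

K_a1 = tan²(45°−36.9°/2) = 0.2497; K_a2 = tan²(45°−34.2°/2) = 0.2803.
Layer 1: σ at base = K_a1 γ₁ h₁ = 15.83 kPa; P₁ = ½×15.83×4.2 = 33.25.
Layer 2: σ_v at top = γ₁h₁ = 63.42; σ_h top = K_a2×63.42 = 17.78; σ_h base = K_a2×(63.42+19.6×3.6) = 37.56.
P₂ = ½(17.78+37.56)×3.6 = 99.61. Total P_a = 33.25+99.61 = 132.9 kN/m.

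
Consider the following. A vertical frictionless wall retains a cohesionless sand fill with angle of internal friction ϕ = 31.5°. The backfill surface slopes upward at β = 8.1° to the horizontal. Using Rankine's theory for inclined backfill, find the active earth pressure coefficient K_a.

K_a = cos β · (cos β − √(cos²β − cos²φ)) / (cos β + √(cos²β − cos²φ)).
cos β = 0.9900, cos φ = 0.8526, √(cos²β − cos²φ) = 0.5031.
K_a = 0.9900 × (0.9900 − 0.5031)/(0.9900 + 0.5031) = 0.3228.

0.323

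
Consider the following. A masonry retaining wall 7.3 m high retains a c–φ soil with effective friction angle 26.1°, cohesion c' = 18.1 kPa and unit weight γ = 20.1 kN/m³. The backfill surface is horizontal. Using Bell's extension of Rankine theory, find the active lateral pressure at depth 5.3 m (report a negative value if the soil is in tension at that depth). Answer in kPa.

K_a = (1 − sin φ)/(1 + sin φ) = 0.3889.
σ_a = K_a γ z − 2c√K_a = 0.3889×20.1×5.3 − 2×18.1×0.6237 = 18.86 kPa.

18.9 kPa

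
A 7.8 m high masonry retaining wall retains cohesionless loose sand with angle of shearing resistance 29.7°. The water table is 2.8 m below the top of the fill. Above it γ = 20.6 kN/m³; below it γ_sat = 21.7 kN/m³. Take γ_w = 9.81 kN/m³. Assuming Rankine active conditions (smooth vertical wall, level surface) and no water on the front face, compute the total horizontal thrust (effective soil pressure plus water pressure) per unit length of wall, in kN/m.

K_a = tan²(45° − φ/2) = 0.3374.
γ' = 21.7 − 9.81 = 11.89 kN/m³. Depth below WT = 5.0 m.
σ'_h at WT = K_a γ d_w = 19.46 kPa; at base = 19.46 + K_a γ' × 5.0 = 39.52 kPa.
P₁ (0–2.8 m) = ½×19.46×2.8 = 27.24. P₂ (2.8–7.8 m) = ½(19.46+39.52)×5.0 = 147.4.
P_w = ½ γ_w h₂² = 0.5×9.81×5.0² = 122.6. Total = 27.24+147.4+122.6 = 297.3 kN/m.

297 kN/m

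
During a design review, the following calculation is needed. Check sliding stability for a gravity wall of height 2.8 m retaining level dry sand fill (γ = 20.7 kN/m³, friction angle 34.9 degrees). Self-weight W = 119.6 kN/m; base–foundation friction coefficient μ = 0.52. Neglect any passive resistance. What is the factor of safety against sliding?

K_a = tan²(45° − 34.9°/2) = 0.2721.
P_a = ½K_aγH² = 0.5×0.2721×20.7×2.8² = 22.08 kN/m, acting at H/3 = 0.9333 m above the base.
FS_sliding = μW / P_a = 0.52×119.6 / 22.08 = 2.816.

2.82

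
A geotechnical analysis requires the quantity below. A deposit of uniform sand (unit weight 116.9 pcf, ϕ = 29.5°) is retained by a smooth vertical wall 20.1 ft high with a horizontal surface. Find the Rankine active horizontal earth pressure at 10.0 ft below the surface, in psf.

398 psf

K_a = (1 − sin φ)/(1 + sin φ) = 0.3401.
σ_h = K_a γ z = 0.3401 × 116.9 × 10.0 = 397.6 psf.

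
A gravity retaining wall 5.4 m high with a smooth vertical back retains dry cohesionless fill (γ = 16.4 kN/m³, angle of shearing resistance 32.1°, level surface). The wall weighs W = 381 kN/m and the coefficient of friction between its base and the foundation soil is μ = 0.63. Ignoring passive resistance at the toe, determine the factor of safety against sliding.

K_a = tan²(45° − 32.1°/2) = 0.3060.
P_a = ½K_aγH² = 0.5×0.3060×16.4×5.4² = 73.17 kN/m, acting at H/3 = 1.800 m above the base.
FS_sliding = μW / P_a = 0.63×381 / 73.17 = 3.281.

3.28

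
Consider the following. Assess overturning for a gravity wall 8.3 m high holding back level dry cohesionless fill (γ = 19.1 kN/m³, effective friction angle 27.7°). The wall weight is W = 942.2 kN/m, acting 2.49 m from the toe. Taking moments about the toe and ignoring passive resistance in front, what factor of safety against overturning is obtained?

K_a = tan²(45° − 27.7°/2) = 0.3653.
P_a = ½K_aγH² = 0.5×0.3653×19.1×8.3² = 240.4 kN/m, acting at H/3 = 2.767 m above the base.
Overturning moment M_o = P_a × H/3 = 240.4 × 2.767 = 665.0.
Resisting moment M_r = W × 2.49 = 942.2 × 2.49 = 2346.
FS_overturning = M_r/M_o = 2346/665.0 = 3.528.

3.53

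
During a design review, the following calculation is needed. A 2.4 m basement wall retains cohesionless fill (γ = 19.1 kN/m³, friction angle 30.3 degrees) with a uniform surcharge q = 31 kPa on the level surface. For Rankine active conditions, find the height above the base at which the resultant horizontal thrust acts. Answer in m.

1.03 m

K_a = 0.3293.
Triangular part P₁ = ½K_aγH² = 18.12 at H/3 = 0.8000 m; rectangular part P₂ = K_a q H = 24.50 at H/2 = 1.200 m.
ȳ = (P₁·0.8000 + P₂·1.200)/(P₁+P₂) = 1.030 m.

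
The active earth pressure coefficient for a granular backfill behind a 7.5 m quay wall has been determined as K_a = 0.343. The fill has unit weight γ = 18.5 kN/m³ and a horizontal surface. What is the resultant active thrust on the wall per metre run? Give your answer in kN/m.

P = ½ K_a γ H² = 0.5 × 0.343 × 18.5 × 7.5² = 178.5 kN/m.

178 kN/m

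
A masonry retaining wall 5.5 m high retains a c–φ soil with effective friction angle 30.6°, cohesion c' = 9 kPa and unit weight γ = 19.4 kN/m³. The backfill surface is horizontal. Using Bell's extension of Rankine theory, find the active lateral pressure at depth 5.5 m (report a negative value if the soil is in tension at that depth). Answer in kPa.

K_a = (1 − sin φ)/(1 + sin φ) = 0.3253.
σ_a = K_a γ z − 2c√K_a = 0.3253×19.4×5.5 − 2×9×0.5704 = 24.45 kPa.

24.4 kPa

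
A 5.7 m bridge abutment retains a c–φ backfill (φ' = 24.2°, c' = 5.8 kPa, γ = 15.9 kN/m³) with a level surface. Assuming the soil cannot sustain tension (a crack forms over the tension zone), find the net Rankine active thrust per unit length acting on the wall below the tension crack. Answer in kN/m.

K_a = 0.4185; √K_a = 0.6469.
Tension-crack depth z_c = 2c/(γ√K_a) = 2×5.8/(15.9×0.6469) = 1.128 m.
σ_a at base = K_a γ H − 2c√K_a = 0.4185×15.9×5.7 − 2×5.8×0.6469 = 30.43 kPa.
P_a = ½ × 30.43 × (H − z_c) = 0.5×30.43×4.572 = 69.56 kN/m.

69.6 kN/m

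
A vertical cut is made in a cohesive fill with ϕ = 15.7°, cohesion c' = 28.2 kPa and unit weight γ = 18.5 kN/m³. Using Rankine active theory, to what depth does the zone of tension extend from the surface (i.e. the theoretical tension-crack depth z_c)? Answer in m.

K_a = tan²(45° − 15.7°/2) = 0.5741; √K_a = 0.7577.
The active pressure is zero where K_a γ z = 2c√K_a, so z_c = 2c/(γ√K_a) = 2×28.2/(18.5×0.7577) = 4.024 m.

4.02 m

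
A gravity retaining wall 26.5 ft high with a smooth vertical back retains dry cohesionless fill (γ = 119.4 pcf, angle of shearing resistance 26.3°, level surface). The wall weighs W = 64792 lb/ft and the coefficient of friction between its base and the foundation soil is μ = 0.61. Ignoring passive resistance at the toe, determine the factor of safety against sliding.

2.44

K_a = tan²(45° − 26.3°/2) = 0.3859.
P_a = ½K_aγH² = 0.5×0.3859×119.4×26.5² = 16180 lb/ft, acting at H/3 = 8.833 ft above the base.
FS_sliding = μW / P_a = 0.61×64792 / 16180 = 2.443.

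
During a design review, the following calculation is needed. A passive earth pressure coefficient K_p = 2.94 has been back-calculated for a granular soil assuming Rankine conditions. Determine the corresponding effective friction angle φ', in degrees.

K_p = (1+sin φ)/(1−sin φ) ⇒ sin φ = (K_p − 1)/(K_p + 1) = 0.4924.
φ = arcsin(0.4924) = 29.50°.

29.5°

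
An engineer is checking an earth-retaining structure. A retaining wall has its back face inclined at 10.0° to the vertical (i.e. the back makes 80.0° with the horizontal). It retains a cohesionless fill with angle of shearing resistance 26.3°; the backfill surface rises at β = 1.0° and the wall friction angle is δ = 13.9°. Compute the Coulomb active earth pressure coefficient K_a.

K_a = sin²(α+φ) / [sin²α · sin(α−δ) · (1 + √{sin(φ+δ)sin(φ−β) / (sin(α−δ)sin(α+β))})²].
With α = 80.0°, φ = 26.3°, δ = 13.9°, β = 1.0°: K_a = 0.4309.

0.431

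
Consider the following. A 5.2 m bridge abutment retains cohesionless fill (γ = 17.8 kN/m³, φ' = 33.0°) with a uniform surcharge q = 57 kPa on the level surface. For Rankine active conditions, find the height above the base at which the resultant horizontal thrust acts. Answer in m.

K_a = 0.2948.
Triangular part P₁ = ½K_aγH² = 70.95 at H/3 = 1.733 m; rectangular part P₂ = K_a q H = 87.38 at H/2 = 2.600 m.
ȳ = (P₁·1.733 + P₂·2.600)/(P₁+P₂) = 2.212 m.

2.21 m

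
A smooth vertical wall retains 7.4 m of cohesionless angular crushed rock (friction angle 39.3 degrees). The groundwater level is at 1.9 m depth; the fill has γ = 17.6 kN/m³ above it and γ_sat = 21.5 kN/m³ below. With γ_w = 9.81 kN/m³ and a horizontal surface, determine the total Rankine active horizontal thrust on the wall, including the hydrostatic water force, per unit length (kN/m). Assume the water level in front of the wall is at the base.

236 kN/m

K_a = tan²(45° − φ/2) = 0.2245.
γ' = 21.5 − 9.81 = 11.69 kN/m³. Depth below WT = 5.5 m.
σ'_h at WT = K_a γ d_w = 7.506 kPa; at base = 7.506 + K_a γ' × 5.5 = 21.94 kPa.
P₁ (0–1.9 m) = ½×7.506×1.9 = 7.130. P₂ (1.9–7.4 m) = ½(7.506+21.94)×5.5 = 80.97.
P_w = ½ γ_w h₂² = 0.5×9.81×5.5² = 148.4. Total = 7.130+80.97+148.4 = 236.5 kN/m.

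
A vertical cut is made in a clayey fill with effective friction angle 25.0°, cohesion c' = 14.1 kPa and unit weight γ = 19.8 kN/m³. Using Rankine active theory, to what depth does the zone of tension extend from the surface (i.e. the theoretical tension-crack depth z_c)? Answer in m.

K_a = tan²(45° − 25.0°/2) = 0.4059; √K_a = 0.6371.
The active pressure is zero where K_a γ z = 2c√K_a, so z_c = 2c/(γ√K_a) = 2×14.1/(19.8×0.6371) = 2.236 m.

2.24 m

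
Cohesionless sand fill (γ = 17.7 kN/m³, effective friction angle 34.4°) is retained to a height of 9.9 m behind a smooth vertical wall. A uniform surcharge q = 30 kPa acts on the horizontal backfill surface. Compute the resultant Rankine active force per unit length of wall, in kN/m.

K_a = tan²(45° − φ/2) = 0.2780.
Soil triangle: ½ K_a γ H² = 0.5×0.2780×17.7×9.9² = 241.1 kN/m.
Surcharge rectangle: K_a q H = 0.2780×30×9.9 = 82.56 kN/m.
Total = 241.1 + 82.56 = 323.7 kN/m.

324 kN/m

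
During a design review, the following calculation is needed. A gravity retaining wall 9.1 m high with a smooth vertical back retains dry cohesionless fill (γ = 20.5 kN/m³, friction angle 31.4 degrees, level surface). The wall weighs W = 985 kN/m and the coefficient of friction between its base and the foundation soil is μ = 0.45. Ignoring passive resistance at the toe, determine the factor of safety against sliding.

1.66

K_a = tan²(45° − 31.4°/2) = 0.3149.
P_a = ½K_aγH² = 0.5×0.3149×20.5×9.1² = 267.3 kN/m, acting at H/3 = 3.033 m above the base.
FS_sliding = μW / P_a = 0.45×985 / 267.3 = 1.658.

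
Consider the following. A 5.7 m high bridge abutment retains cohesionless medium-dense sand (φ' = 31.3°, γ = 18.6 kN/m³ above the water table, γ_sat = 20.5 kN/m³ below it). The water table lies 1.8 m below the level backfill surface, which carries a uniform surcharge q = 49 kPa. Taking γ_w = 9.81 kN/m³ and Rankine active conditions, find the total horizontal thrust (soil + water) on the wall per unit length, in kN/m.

K_a = tan²(45° − φ/2) = 0.3162.
γ' = 20.5 − 9.81 = 10.69 kN/m³. h₂ = H − d_w = 3.9 m.
σ'_h: at surface K_a·q = 15.49; at WT K_a(q+γd_w) = 26.08; at base K_a(q+γd_w+γ'h₂) = 39.26 kPa.
P₁ = ½(15.49+26.08)×1.8 = 37.42; P₂ = ½(26.08+39.26)×3.9 = 127.4; P_w = ½γ_w h₂² = 74.61.
Total = 37.42+127.4+74.61 = 239.4 kN/m.

239 kN/m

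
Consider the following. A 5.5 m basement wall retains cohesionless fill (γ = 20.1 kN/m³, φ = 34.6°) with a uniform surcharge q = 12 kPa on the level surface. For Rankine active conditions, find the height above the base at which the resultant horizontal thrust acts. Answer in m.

K_a = 0.2756.
Triangular part P₁ = ½K_aγH² = 83.80 at H/3 = 1.833 m; rectangular part P₂ = K_a q H = 18.19 at H/2 = 2.750 m.
ȳ = (P₁·1.833 + P₂·2.750)/(P₁+P₂) = 1.997 m.

2.00 m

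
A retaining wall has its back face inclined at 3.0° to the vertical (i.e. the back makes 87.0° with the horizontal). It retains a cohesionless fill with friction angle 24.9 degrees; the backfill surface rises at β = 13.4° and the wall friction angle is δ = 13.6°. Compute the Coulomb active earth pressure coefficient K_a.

0.485

K_a = sin²(α+φ) / [sin²α · sin(α−δ) · (1 + √{sin(φ+δ)sin(φ−β) / (sin(α−δ)sin(α+β))})²].
With α = 87.0°, φ = 24.9°, δ = 13.6°, β = 13.4°: K_a = 0.4850.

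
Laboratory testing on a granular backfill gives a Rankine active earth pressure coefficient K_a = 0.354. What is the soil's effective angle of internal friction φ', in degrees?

28.5°

K_a = tan²(45° − φ/2) ⇒ 45° − φ/2 = arctan(√0.354) = 30.75°.
φ = 2(45° − 30.75°) = 28.50°.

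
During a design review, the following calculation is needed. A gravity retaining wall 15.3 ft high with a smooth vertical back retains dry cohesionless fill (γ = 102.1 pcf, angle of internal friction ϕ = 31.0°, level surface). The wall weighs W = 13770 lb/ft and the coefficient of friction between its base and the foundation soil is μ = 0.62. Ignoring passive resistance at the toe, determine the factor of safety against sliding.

2.23

K_a = tan²(45° − 31.0°/2) = 0.3201.
P_a = ½K_aγH² = 0.5×0.3201×102.1×15.3² = 3825 lb/ft, acting at H/3 = 5.100 ft above the base.
FS_sliding = μW / P_a = 0.62×13770 / 3825 = 2.232.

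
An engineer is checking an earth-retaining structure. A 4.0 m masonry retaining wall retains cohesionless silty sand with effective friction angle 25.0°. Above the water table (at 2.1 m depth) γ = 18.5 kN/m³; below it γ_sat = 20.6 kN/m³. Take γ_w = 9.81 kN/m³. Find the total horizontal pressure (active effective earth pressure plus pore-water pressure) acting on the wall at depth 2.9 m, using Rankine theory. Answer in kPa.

27.1 kPa

K_a = (1 − sin φ)/(1 + sin φ) = 0.4059.
γ' = 20.6 − 9.81 = 10.79 kN/m³.
Effective vertical stress at 2.9 m: σ'_v = 18.5×2.1 + 10.79×0.800 = 47.48 kPa.
σ'_h = K_a σ'_v = 0.4059 × 47.48 = 19.27 kPa; u = γ_w × 0.800 = 7.848 kPa.
Total σ_h = 19.27 + 7.848 = 27.12 kPa.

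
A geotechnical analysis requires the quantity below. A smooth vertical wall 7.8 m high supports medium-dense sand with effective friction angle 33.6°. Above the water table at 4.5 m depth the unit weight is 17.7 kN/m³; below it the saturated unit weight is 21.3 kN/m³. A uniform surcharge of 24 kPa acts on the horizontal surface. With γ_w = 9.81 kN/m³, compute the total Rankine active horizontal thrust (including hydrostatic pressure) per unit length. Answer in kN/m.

K_a = tan²(45° − φ/2) = 0.2875.
γ' = 21.3 − 9.81 = 11.49 kN/m³. h₂ = H − d_w = 3.3 m.
σ'_h: at surface K_a·q = 6.900; at WT K_a(q+γd_w) = 29.80; at base K_a(q+γd_w+γ'h₂) = 40.70 kPa.
P₁ = ½(6.900+29.80)×4.5 = 82.58; P₂ = ½(29.80+40.70)×3.3 = 116.3; P_w = ½γ_w h₂² = 53.42.
Total = 82.58+116.3+53.42 = 252.3 kN/m.

252 kN/m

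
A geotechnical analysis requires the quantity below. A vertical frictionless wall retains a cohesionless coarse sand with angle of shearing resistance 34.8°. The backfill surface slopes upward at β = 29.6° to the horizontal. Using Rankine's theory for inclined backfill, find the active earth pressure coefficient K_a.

K_a = cos β · (cos β − √(cos²β − cos²φ)) / (cos β + √(cos²β − cos²φ)).
cos β = 0.8695, cos φ = 0.8211, √(cos²β − cos²φ) = 0.2859.
K_a = 0.8695 × (0.8695 − 0.2859)/(0.8695 + 0.2859) = 0.4392.

0.439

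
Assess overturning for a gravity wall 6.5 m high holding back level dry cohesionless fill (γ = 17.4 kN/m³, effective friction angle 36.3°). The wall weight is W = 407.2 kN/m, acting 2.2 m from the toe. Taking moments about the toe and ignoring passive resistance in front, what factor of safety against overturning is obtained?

K_a = tan²(45° − 36.3°/2) = 0.2563.
P_a = ½K_aγH² = 0.5×0.2563×17.4×6.5² = 94.20 kN/m, acting at H/3 = 2.167 m above the base.
Overturning moment M_o = P_a × H/3 = 94.20 × 2.167 = 204.1.
Resisting moment M_r = W × 2.2 = 407.2 × 2.2 = 895.8.
FS_overturning = M_r/M_o = 895.8/204.1 = 4.389.

4.39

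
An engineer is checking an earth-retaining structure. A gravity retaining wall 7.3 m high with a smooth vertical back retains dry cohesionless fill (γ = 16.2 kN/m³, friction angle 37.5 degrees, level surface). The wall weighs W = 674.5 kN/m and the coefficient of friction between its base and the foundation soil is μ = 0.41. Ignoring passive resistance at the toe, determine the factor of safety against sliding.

2.63

K_a = tan²(45° − 37.5°/2) = 0.2432.
P_a = ½K_aγH² = 0.5×0.2432×16.2×7.3² = 105.0 kN/m, acting at H/3 = 2.433 m above the base.
FS_sliding = μW / P_a = 0.41×674.5 / 105.0 = 2.634.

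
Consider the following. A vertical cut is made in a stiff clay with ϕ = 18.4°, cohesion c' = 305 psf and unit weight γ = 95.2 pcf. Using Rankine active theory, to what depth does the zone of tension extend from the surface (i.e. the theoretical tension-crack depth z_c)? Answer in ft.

K_a = tan²(45° − 18.4°/2) = 0.5202; √K_a = 0.7212.
The active pressure is zero where K_a γ z = 2c√K_a, so z_c = 2c/(γ√K_a) = 2×305/(95.2×0.7212) = 8.884 ft.

8.88 ft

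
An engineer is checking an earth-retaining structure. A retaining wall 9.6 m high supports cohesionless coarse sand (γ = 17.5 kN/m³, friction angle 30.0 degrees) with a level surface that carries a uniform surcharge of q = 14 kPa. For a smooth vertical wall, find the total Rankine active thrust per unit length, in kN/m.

K_a = tan²(45° − φ/2) = 0.3333.
Soil triangle: ½ K_a γ H² = 0.5×0.3333×17.5×9.6² = 268.8 kN/m.
Surcharge rectangle: K_a q H = 0.3333×14×9.6 = 44.80 kN/m.
Total = 268.8 + 44.80 = 313.6 kN/m.

314 kN/m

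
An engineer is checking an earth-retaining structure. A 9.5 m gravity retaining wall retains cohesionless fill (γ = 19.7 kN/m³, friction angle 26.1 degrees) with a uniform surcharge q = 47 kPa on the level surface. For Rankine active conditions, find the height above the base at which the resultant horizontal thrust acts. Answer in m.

K_a = 0.3889.
Triangular part P₁ = ½K_aγH² = 345.8 at H/3 = 3.167 m; rectangular part P₂ = K_a q H = 173.7 at H/2 = 4.750 m.
ȳ = (P₁·3.167 + P₂·4.750)/(P₁+P₂) = 3.696 m.

3.70 m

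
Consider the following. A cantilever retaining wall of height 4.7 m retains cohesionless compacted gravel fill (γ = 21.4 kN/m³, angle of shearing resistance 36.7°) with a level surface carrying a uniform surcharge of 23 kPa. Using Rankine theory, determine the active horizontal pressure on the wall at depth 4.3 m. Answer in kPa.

29.0 kPa

K_a = (1 − sin φ)/(1 + sin φ) = 0.2519.
σ_v = γz + q = 21.4 × 4.3 + 23 = 115.0 kPa.
σ_h = K_a σ_v = 0.2519 × 115.0 = 28.97 kPa.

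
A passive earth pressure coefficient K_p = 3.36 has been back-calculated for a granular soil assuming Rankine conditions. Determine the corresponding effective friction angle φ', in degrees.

32.8°

K_p = (1+sin φ)/(1−sin φ) ⇒ sin φ = (K_p − 1)/(K_p + 1) = 0.5413.
φ = arcsin(0.5413) = 32.77°.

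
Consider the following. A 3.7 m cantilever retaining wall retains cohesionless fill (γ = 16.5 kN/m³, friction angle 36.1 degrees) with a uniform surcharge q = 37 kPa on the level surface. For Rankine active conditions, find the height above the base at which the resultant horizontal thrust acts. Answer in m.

1.57 m

K_a = 0.2585.
Triangular part P₁ = ½K_aγH² = 29.20 at H/3 = 1.233 m; rectangular part P₂ = K_a q H = 35.39 at H/2 = 1.850 m.
ȳ = (P₁·1.233 + P₂·1.850)/(P₁+P₂) = 1.571 m.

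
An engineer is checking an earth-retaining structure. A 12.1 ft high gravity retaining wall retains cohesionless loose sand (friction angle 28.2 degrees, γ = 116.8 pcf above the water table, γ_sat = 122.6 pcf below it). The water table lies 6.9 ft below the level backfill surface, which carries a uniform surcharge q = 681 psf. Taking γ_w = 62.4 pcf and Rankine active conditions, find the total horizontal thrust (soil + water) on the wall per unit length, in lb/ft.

K_a = tan²(45° − φ/2) = 0.3582.
γ' = 122.6 − 62.4 = 60.20 pcf. h₂ = H − d_w = 5.2 ft.
σ'_h: at surface K_a·q = 243.9; at WT K_a(q+γd_w) = 532.6; at base K_a(q+γd_w+γ'h₂) = 644.7 psf.
P₁ = ½(243.9+532.6)×6.9 = 2679; P₂ = ½(532.6+644.7)×5.2 = 3061; P_w = ½γ_w h₂² = 843.6.
Total = 2679+3061+843.6 = 6584 lb/ft.

6580 lb/ft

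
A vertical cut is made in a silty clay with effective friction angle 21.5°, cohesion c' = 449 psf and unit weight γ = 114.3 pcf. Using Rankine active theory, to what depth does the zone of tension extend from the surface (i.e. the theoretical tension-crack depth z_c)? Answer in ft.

K_a = tan²(45° − 21.5°/2) = 0.4636; √K_a = 0.6809.
The active pressure is zero where K_a γ z = 2c√K_a, so z_c = 2c/(γ√K_a) = 2×449/(114.3×0.6809) = 11.54 ft.

11.5 ft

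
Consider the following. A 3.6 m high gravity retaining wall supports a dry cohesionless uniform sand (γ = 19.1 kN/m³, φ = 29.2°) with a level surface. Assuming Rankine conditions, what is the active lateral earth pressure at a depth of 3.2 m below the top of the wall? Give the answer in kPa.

21.0 kPa

K_a = (1 − sin φ)/(1 + sin φ) = 0.3442.
σ_h = K_a γ z = 0.3442 × 19.1 × 3.2 = 21.04 kPa.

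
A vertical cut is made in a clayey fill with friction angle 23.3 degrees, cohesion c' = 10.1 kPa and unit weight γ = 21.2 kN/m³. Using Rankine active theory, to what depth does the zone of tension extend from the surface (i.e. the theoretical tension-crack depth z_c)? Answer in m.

K_a = tan²(45° − 23.3°/2) = 0.4331; √K_a = 0.6581.
The active pressure is zero where K_a γ z = 2c√K_a, so z_c = 2c/(γ√K_a) = 2×10.1/(21.2×0.6581) = 1.448 m.

1.45 m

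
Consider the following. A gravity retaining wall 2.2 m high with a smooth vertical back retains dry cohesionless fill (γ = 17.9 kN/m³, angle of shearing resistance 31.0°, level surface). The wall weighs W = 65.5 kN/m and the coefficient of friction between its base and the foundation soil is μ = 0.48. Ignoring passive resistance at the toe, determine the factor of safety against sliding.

K_a = tan²(45° − 31.0°/2) = 0.3201.
P_a = ½K_aγH² = 0.5×0.3201×17.9×2.2² = 13.87 kN/m, acting at H/3 = 0.7333 m above the base.
FS_sliding = μW / P_a = 0.48×65.5 / 13.87 = 2.267.

2.27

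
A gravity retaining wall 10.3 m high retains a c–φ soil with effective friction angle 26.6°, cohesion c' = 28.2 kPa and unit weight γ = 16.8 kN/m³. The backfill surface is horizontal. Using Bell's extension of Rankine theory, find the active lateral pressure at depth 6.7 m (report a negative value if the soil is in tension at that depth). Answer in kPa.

8.10 kPa

K_a = (1 − sin φ)/(1 + sin φ) = 0.3814.
σ_a = K_a γ z − 2c√K_a = 0.3814×16.8×6.7 − 2×28.2×0.6176 = 8.102 kPa.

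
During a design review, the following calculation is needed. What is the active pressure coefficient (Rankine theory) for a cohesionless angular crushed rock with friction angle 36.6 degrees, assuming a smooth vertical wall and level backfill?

K_a = tan²(45° − φ/2) = tan²(26.70°) = 0.2530.

0.253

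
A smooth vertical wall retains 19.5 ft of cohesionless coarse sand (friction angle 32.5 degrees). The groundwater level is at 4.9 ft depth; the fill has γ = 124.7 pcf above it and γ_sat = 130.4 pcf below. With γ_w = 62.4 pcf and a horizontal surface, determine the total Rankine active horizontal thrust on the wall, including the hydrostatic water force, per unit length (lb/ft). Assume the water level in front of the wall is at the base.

12000 lb/ft

K_a = tan²(45° − φ/2) = 0.3010.
γ' = 130.4 − 62.4 = 68.00 pcf. Depth below WT = 14.6 ft.
σ'_h at WT = K_a γ d_w = 183.9 psf; at base = 183.9 + K_a γ' × 14.6 = 482.7 psf.
P₁ (0–4.9 ft) = ½×183.9×4.9 = 450.6. P₂ (4.9–19.5 ft) = ½(183.9+482.7)×14.6 = 4866.
P_w = ½ γ_w h₂² = 0.5×62.4×14.6² = 6651. Total = 450.6+4866+6651 = 11970 lb/ft.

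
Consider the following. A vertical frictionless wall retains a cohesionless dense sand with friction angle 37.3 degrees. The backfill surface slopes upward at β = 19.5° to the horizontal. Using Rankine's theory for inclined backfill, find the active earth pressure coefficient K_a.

0.284

K_a = cos β · (cos β − √(cos²β − cos²φ)) / (cos β + √(cos²β − cos²φ)).
cos β = 0.9426, cos φ = 0.7955, √(cos²β − cos²φ) = 0.5058.
K_a = 0.9426 × (0.9426 − 0.5058)/(0.9426 + 0.5058) = 0.2843.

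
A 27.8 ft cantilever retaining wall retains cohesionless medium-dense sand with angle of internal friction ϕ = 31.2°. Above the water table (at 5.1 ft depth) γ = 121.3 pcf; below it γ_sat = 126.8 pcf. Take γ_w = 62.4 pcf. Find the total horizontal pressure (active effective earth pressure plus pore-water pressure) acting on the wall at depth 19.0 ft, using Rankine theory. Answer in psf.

K_a = (1 − sin φ)/(1 + sin φ) = 0.3175.
γ' = 126.8 − 62.4 = 64.40 pcf.
Effective vertical stress at 19.0 ft: σ'_v = 121.3×5.1 + 64.40×13.9 = 1514 psf.
σ'_h = K_a σ'_v = 0.3175 × 1514 = 480.6 psf; u = γ_w × 13.9 = 867.4 psf.
Total σ_h = 480.6 + 867.4 = 1348 psf.

1350 psf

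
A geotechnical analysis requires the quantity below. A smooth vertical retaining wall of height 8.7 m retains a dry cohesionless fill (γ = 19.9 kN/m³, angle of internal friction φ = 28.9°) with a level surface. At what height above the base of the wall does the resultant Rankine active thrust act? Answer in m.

2.90 m

K_a = 0.3484.
The pressure distribution is triangular, so the resultant acts at H/3 above the base = 8.7/3 = 2.900 m.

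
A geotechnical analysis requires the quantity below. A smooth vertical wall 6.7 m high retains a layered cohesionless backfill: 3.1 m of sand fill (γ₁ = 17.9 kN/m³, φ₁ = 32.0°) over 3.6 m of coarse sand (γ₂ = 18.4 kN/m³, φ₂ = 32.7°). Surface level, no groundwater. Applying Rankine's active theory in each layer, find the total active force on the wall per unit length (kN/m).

122 kN/m

K_a1 = tan²(45°−32.0°/2) = 0.3073; K_a2 = tan²(45°−32.7°/2) = 0.2985.
Layer 1: σ at base = K_a1 γ₁ h₁ = 17.05 kPa; P₁ = ½×17.05×3.1 = 26.43.
Layer 2: σ_v at top = γ₁h₁ = 55.49; σ_h top = K_a2×55.49 = 16.56; σ_h base = K_a2×(55.49+18.4×3.6) = 36.34.
P₂ = ½(16.56+36.34)×3.6 = 95.22. Total P_a = 26.43+95.22 = 121.6 kN/m.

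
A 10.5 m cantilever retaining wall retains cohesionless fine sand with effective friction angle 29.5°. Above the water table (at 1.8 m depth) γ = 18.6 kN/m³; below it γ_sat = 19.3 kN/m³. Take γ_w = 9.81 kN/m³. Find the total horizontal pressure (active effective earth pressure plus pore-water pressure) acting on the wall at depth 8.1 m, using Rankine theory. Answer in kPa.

93.5 kPa

K_a = (1 − sin φ)/(1 + sin φ) = 0.3401.
γ' = 19.3 − 9.81 = 9.490 kN/m³.
Effective vertical stress at 8.1 m: σ'_v = 18.6×1.8 + 9.490×6.30 = 93.27 kPa.
σ'_h = K_a σ'_v = 0.3401 × 93.27 = 31.72 kPa; u = γ_w × 6.30 = 61.80 kPa.
Total σ_h = 31.72 + 61.80 = 93.52 kPa.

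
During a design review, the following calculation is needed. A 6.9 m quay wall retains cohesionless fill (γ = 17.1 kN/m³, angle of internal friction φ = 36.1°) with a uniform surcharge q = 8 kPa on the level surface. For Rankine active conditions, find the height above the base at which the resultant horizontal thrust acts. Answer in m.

2.44 m

K_a = 0.2585.
Triangular part P₁ = ½K_aγH² = 105.2 at H/3 = 2.300 m; rectangular part P₂ = K_a q H = 14.27 at H/2 = 3.450 m.
ȳ = (P₁·2.300 + P₂·3.450)/(P₁+P₂) = 2.437 m.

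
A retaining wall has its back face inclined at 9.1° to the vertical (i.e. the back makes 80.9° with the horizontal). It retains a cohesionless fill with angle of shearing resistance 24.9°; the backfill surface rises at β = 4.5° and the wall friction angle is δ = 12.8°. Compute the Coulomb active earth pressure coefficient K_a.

0.467

K_a = sin²(α+φ) / [sin²α · sin(α−δ) · (1 + √{sin(φ+δ)sin(φ−β) / (sin(α−δ)sin(α+β))})²].
With α = 80.9°, φ = 24.9°, δ = 12.8°, β = 4.5°: K_a = 0.4672.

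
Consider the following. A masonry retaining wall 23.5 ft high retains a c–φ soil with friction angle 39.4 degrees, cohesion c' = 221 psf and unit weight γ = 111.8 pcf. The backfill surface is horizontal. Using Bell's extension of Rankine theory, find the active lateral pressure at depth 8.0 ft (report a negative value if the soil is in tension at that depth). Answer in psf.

-9.08 psf

K_a = (1 − sin φ)/(1 + sin φ) = 0.2234.
σ_a = K_a γ z − 2c√K_a = 0.2234×111.8×8.0 − 2×221×0.4727 = -9.085 psf.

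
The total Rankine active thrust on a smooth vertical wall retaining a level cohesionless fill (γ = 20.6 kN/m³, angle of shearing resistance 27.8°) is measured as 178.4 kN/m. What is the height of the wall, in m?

K_a = 0.3639. P_a = ½ K_a γ H² ⇒ H = √(2P_a/(K_a γ)).
H = √(2×178.4/(0.3639×20.6)) = 6.899 m.

6.90 m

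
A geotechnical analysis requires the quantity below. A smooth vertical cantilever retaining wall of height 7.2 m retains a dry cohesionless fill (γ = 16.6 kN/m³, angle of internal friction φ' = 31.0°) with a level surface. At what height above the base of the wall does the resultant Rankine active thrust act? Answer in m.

K_a = 0.3201.
The pressure distribution is triangular, so the resultant acts at H/3 above the base = 7.2/3 = 2.400 m.

2.40 m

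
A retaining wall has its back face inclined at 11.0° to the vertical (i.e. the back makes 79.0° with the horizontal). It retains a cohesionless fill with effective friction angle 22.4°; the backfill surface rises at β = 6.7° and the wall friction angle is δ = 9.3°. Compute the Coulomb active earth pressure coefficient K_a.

K_a = sin²(α+φ) / [sin²α · sin(α−δ) · (1 + √{sin(φ+δ)sin(φ−β) / (sin(α−δ)sin(α+β))})²].
With α = 79.0°, φ = 22.4°, δ = 9.3°, β = 6.7°: K_a = 0.5504.

0.550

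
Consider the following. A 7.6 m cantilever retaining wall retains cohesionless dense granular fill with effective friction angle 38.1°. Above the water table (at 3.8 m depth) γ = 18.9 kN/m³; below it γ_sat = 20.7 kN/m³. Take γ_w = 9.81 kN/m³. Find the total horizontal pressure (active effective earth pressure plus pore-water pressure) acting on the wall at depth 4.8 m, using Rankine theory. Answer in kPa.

K_a = (1 − sin φ)/(1 + sin φ) = 0.2368.
γ' = 20.7 − 9.81 = 10.89 kN/m³.
Effective vertical stress at 4.8 m: σ'_v = 18.9×3.8 + 10.89×1.00 = 82.71 kPa.
σ'_h = K_a σ'_v = 0.2368 × 82.71 = 19.59 kPa; u = γ_w × 1.00 = 9.810 kPa.
Total σ_h = 19.59 + 9.810 = 29.40 kPa.

29.4 kPa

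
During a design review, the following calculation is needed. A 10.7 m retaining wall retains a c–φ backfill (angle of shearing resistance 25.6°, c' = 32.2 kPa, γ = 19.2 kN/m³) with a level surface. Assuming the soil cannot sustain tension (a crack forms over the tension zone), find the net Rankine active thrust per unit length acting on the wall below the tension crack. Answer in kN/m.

K_a = 0.3966; √K_a = 0.6297.
Tension-crack depth z_c = 2c/(γ√K_a) = 2×32.2/(19.2×0.6297) = 5.326 m.
σ_a at base = K_a γ H − 2c√K_a = 0.3966×19.2×10.7 − 2×32.2×0.6297 = 40.92 kPa.
P_a = ½ × 40.92 × (H − z_c) = 0.5×40.92×5.374 = 109.9 kN/m.

110 kN/m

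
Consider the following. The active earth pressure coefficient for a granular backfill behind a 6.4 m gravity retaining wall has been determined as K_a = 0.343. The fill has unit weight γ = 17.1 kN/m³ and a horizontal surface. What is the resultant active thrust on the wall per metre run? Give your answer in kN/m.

120 kN/m

P = ½ K_a γ H² = 0.5 × 0.343 × 17.1 × 6.4² = 120.1 kN/m.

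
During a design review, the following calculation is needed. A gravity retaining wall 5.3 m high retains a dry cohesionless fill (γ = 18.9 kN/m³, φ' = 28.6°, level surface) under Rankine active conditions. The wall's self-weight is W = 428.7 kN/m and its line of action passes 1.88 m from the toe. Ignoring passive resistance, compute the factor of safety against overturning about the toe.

4.87

K_a = tan²(45° − 28.6°/2) = 0.3525.
P_a = ½K_aγH² = 0.5×0.3525×18.9×5.3² = 93.58 kN/m, acting at H/3 = 1.767 m above the base.
Overturning moment M_o = P_a × H/3 = 93.58 × 1.767 = 165.3.
Resisting moment M_r = W × 1.88 = 428.7 × 1.88 = 806.0.
FS_overturning = M_r/M_o = 806.0/165.3 = 4.875.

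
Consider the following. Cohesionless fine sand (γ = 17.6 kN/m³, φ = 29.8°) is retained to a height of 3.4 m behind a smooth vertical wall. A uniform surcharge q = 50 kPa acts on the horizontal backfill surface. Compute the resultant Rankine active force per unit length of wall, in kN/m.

K_a = tan²(45° − φ/2) = 0.3360.
Soil triangle: ½ K_a γ H² = 0.5×0.3360×17.6×3.4² = 34.18 kN/m.
Surcharge rectangle: K_a q H = 0.3360×50×3.4 = 57.12 kN/m.
Total = 34.18 + 57.12 = 91.31 kN/m.

91.3 kN/m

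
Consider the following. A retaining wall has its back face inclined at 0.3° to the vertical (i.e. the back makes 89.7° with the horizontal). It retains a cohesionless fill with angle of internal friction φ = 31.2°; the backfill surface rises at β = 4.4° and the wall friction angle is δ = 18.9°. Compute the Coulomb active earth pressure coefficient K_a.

K_a = sin²(α+φ) / [sin²α · sin(α−δ) · (1 + √{sin(φ+δ)sin(φ−β) / (sin(α−δ)sin(α+β))})²].
With α = 89.7°, φ = 31.2°, δ = 18.9°, β = 4.4°: K_a = 0.3023.

0.302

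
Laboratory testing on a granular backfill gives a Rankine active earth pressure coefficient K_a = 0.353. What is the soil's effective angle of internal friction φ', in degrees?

K_a = tan²(45° − φ/2) ⇒ 45° − φ/2 = arctan(√0.353) = 30.72°.
φ = 2(45° − 30.72°) = 28.57°.

28.6°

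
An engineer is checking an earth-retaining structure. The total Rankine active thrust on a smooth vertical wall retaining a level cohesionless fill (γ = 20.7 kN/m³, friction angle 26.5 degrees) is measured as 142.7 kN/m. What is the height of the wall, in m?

K_a = 0.3829. P_a = ½ K_a γ H² ⇒ H = √(2P_a/(K_a γ)).
H = √(2×142.7/(0.3829×20.7)) = 6.000 m.

6.00 m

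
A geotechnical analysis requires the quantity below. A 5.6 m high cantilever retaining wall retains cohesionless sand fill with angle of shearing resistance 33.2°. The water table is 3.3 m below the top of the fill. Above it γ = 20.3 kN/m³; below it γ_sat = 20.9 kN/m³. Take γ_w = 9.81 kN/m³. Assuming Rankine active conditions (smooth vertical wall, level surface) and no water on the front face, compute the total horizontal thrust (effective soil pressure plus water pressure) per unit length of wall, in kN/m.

112 kN/m

K_a = tan²(45° − φ/2) = 0.2924.
γ' = 20.9 − 9.81 = 11.09 kN/m³. Depth below WT = 2.3 m.
σ'_h at WT = K_a γ d_w = 19.58 kPa; at base = 19.58 + K_a γ' × 2.3 = 27.04 kPa.
P₁ (0–3.3 m) = ½×19.58×3.3 = 32.31. P₂ (3.3–5.6 m) = ½(19.58+27.04)×2.3 = 53.62.
P_w = ½ γ_w h₂² = 0.5×9.81×2.3² = 25.95. Total = 32.31+53.62+25.95 = 111.9 kN/m.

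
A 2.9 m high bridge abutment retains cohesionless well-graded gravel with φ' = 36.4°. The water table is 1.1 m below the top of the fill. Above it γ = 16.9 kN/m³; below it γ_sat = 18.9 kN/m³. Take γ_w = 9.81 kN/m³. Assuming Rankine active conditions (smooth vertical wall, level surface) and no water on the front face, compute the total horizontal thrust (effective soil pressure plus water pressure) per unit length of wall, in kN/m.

30.8 kN/m

K_a = tan²(45° − φ/2) = 0.2552.
γ' = 18.9 − 9.81 = 9.090 kN/m³. Depth below WT = 1.8 m.
σ'_h at WT = K_a γ d_w = 4.743 kPa; at base = 4.743 + K_a γ' × 1.8 = 8.918 kPa.
P₁ (0–1.1 m) = ½×4.743×1.1 = 2.609. P₂ (1.1–2.9 m) = ½(4.743+8.918)×1.8 = 12.30.
P_w = ½ γ_w h₂² = 0.5×9.81×1.8² = 15.89. Total = 2.609+12.30+15.89 = 30.80 kN/m.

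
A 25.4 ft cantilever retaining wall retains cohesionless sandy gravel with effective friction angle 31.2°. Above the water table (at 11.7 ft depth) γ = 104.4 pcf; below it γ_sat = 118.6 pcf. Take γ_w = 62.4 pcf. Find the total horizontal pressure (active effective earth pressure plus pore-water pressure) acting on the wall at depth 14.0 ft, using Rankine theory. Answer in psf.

572 psf

K_a = (1 − sin φ)/(1 + sin φ) = 0.3175.
γ' = 118.6 − 62.4 = 56.20 pcf.
Effective vertical stress at 14.0 ft: σ'_v = 104.4×11.7 + 56.20×2.30 = 1351 psf.
σ'_h = K_a σ'_v = 0.3175 × 1351 = 428.9 psf; u = γ_w × 2.30 = 143.5 psf.
Total σ_h = 428.9 + 143.5 = 572.4 psf.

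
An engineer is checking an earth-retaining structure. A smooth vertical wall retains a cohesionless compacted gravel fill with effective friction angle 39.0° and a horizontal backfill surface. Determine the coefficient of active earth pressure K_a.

K_a = tan²(45° − φ/2) = tan²(25.50°) = 0.2275.

0.228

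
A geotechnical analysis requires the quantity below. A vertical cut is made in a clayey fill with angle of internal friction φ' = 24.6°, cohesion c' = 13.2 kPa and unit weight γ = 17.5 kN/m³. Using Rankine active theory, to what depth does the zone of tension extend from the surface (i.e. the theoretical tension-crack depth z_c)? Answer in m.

2.35 m

K_a = tan²(45° − 24.6°/2) = 0.4121; √K_a = 0.6420.
The active pressure is zero where K_a γ z = 2c√K_a, so z_c = 2c/(γ√K_a) = 2×13.2/(17.5×0.6420) = 2.350 m.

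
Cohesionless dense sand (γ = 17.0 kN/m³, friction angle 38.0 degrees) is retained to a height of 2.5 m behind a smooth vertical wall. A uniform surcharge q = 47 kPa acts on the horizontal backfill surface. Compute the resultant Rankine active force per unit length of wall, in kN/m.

K_a = tan²(45° − φ/2) = 0.2379.
Soil triangle: ½ K_a γ H² = 0.5×0.2379×17.0×2.5² = 12.64 kN/m.
Surcharge rectangle: K_a q H = 0.2379×47×2.5 = 27.95 kN/m.
Total = 12.64 + 27.95 = 40.59 kN/m.

40.6 kN/m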